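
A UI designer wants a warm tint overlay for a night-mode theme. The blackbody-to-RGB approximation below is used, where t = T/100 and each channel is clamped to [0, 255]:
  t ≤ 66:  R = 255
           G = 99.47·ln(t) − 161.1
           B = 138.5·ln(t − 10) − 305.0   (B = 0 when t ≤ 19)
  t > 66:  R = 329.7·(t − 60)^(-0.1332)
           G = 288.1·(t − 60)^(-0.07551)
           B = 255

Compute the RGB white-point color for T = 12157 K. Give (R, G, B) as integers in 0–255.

t = 12157/100 = 121.57; the t > 66 branch applies.
R = 329.7·(121.57 − 60)^(-0.1332) = 329.7·61.57^(-0.1332) = 329.7·0.57764 = 190.447.
G = 288.1·(121.57 − 60)^(-0.07551) = 288.1·61.57^(-0.07551) = 288.1·0.73263 = 211.071.
B = 255 by definition for t > 66.
Rounded: (190, 211, 255).

(190, 211, 255)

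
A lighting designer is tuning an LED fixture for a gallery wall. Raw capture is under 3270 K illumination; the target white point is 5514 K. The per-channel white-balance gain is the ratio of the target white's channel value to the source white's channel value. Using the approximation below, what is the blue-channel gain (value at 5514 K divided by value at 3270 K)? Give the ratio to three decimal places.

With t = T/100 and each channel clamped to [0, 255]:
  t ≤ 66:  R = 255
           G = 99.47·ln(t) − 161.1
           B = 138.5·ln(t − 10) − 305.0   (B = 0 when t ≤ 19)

1.747

At 3270 K (t = 32.7):
  B = 138.5·ln(32.7 − 10) − 305.0 = 138.5·ln 22.7 − 305.0 = 138.5·3.1224 − 305.0 = 127.448.
At 5514 K (t = 55.14):
  B = 138.5·ln(55.14 − 10) − 305.0 = 138.5·ln 45.14 − 305.0 = 138.5·3.8098 − 305.0 = 222.653.
Gain = 222.653 / 127.448 = 1.7470 → 1.747.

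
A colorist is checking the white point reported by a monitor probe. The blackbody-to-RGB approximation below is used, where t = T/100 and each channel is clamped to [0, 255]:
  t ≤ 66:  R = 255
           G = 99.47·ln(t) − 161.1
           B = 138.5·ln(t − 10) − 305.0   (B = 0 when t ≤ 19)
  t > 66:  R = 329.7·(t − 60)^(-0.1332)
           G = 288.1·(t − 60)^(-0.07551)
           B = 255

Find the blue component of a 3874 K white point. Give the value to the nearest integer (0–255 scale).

160

t = 3874/100 = 38.74; the t ≤ 66 branch applies.
B = 138.5·ln(38.74 − 10) − 305.0 = 138.5·ln 28.74 − 305.0 = 138.5·3.3583 − 305.0 = 160.123.
Rounded: 160.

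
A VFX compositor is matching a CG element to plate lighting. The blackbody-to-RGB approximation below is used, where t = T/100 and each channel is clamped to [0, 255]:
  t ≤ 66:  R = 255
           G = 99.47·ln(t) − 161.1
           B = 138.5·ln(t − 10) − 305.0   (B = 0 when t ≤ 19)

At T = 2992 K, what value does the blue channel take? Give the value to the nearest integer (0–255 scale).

t = 2992/100 = 29.92; the t ≤ 66 branch applies.
B = 138.5·ln(29.92 − 10) − 305.0 = 138.5·ln 19.92 − 305.0 = 138.5·2.9917 − 305.0 = 109.354.
Rounded: 109.

109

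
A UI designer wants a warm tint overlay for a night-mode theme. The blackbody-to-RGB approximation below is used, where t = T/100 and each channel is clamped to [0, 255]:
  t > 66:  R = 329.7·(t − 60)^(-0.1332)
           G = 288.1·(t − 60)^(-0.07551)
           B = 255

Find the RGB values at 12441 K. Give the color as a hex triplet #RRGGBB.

#BDD2FF

t = 12441/100 = 124.41; the t > 66 branch applies.
R = 329.7·(124.41 − 60)^(-0.1332) = 329.7·64.41^(-0.1332) = 329.7·0.57418 = 189.307.
G = 288.1·(124.41 − 60)^(-0.07551) = 288.1·64.41^(-0.07551) = 288.1·0.73014 = 210.353.
B = 255 by definition for t > 66.
Rounded: (189, 210, 255).
In hex: #BDD2FF.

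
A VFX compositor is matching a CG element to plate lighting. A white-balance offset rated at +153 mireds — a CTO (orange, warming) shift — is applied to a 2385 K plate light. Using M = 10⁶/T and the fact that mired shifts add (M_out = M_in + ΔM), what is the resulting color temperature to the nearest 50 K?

M_in = 10⁶/2385 = 419.29 mireds.
M_out = 419.29 + (+153) = 572.29 mireds.
T_out = 10⁶/572.29 = 1747.4 K → 1750 K.

1750 K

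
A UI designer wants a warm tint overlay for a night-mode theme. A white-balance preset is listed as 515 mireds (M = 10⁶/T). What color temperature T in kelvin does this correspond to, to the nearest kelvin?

1942 K

T = 10⁶ / 515 = 1941.75 K → 1942 K.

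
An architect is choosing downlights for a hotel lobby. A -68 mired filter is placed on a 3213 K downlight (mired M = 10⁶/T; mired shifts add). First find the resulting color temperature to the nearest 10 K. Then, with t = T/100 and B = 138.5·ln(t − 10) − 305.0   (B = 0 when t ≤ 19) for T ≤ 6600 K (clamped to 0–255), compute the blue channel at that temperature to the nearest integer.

171

M_in = 10⁶/3213 = 311.24; M_out = 311.24 + (-68) = 243.24.
T_out = 10⁶/243.24 = 4111.2 K → 4110 K; t = 41.1.
B = 138.5·ln(41.1 − 10) − 305.0 = 138.5·ln 31.1 − 305.0 = 138.5·3.4372 − 305.0 = 171.053.
Rounded: 171.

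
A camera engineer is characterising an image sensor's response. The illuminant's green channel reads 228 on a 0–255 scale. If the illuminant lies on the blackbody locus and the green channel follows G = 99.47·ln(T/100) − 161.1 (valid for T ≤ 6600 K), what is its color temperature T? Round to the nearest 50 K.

5000 K

ln t = (228 + 161.1) / 99.47 = 3.9117.
t = e^3.9117 = 49.985.
T = 100·t = 4999 K → 5000 K to the nearest 50 K.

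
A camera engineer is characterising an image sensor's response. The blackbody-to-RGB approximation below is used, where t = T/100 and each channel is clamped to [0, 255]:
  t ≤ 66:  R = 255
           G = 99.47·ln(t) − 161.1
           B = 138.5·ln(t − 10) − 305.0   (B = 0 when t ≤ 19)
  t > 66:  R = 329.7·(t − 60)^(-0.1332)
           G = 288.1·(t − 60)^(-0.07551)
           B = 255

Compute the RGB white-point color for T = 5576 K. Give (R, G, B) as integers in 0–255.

t = 5576/100 = 55.76; the t ≤ 66 branch applies.
R = 255 by definition for t ≤ 66.
G = 99.47·ln 55.76 − 161.1 = 99.47·4.0211 − 161.1 = 238.875.
B = 138.5·ln(55.76 − 10) − 305.0 = 138.5·ln 45.76 − 305.0 = 138.5·3.8234 − 305.0 = 224.542.
Rounded: (255, 239, 225).

(255, 239, 225)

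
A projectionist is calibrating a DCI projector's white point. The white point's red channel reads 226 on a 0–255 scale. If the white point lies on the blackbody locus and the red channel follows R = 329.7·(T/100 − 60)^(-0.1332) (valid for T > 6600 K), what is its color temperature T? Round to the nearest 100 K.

(t − 60)^(-0.1332) = 226/329.7 = 0.68547.
t − 60 = 0.68547^(1/-0.1332) = 0.68547^(-7.508) = 17.034, so t = 77.034.
T = 100·t = 7703 K → 7700 K to the nearest 100 K.

7700 K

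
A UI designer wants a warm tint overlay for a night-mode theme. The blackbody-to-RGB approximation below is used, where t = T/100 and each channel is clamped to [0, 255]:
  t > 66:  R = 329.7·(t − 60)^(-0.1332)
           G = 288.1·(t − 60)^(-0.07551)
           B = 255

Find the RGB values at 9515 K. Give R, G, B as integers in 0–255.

t = 9515/100 = 95.15; the t > 66 branch applies.
R = 329.7·(95.15 − 60)^(-0.1332) = 329.7·35.15^(-0.1332) = 329.7·0.62242 = 205.211.
G = 288.1·(95.15 − 60)^(-0.07551) = 288.1·35.15^(-0.07551) = 288.1·0.76431 = 220.197.
B = 255 by definition for t > 66.
Rounded: (205, 220, 255).

R=205, G=220, B=255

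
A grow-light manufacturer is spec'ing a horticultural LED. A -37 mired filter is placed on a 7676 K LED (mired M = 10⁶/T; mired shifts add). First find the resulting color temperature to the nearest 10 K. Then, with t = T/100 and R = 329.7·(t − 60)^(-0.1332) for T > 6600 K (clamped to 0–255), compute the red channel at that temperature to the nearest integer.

M_in = 10⁶/7676 = 130.28; M_out = 130.28 + (-37) = 93.28.
T_out = 10⁶/93.28 = 10720.9 K → 10720 K; t = 107.2.
R = 329.7·(107.2 − 60)^(-0.1332) = 329.7·47.2^(-0.1332) = 329.7·0.59845 = 197.310.
Rounded: 197.

197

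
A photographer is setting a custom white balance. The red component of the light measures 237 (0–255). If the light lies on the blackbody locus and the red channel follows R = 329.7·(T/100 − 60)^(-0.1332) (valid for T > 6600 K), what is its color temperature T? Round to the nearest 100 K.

(t − 60)^(-0.1332) = 237/329.7 = 0.71884.
t − 60 = 0.71884^(1/-0.1332) = 0.71884^(-7.508) = 11.922, so t = 71.922.
T = 100·t = 7192 K → 7200 K to the nearest 100 K.

7200 K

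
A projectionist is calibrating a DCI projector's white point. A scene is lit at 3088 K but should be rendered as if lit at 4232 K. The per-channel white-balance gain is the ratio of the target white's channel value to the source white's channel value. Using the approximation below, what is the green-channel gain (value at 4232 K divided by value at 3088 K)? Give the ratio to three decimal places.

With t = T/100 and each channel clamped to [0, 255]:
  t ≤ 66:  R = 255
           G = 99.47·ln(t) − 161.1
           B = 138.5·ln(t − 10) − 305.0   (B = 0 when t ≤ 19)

At 3088 K (t = 30.88):
  G = 99.47·ln 30.88 − 161.1 = 99.47·3.4301 − 161.1 = 180.093.
At 4232 K (t = 42.32):
  G = 99.47·ln 42.32 − 161.1 = 99.47·3.7453 − 161.1 = 211.441.
Gain = 211.441 / 180.093 = 1.1741 → 1.174.

1.174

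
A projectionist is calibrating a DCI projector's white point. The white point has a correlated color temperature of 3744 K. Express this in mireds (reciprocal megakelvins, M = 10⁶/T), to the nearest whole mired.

M = 10⁶ / 3744 = 267.094 → 267 mireds.

267 mireds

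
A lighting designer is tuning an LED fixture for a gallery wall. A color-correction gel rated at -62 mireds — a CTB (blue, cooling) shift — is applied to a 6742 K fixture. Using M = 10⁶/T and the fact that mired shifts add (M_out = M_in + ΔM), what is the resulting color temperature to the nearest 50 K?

M_in = 10⁶/6742 = 148.32 mireds.
M_out = 148.32 + (-62) = 86.32 mireds.
T_out = 10⁶/86.32 = 11584.3 K → 11600 K.

11600 K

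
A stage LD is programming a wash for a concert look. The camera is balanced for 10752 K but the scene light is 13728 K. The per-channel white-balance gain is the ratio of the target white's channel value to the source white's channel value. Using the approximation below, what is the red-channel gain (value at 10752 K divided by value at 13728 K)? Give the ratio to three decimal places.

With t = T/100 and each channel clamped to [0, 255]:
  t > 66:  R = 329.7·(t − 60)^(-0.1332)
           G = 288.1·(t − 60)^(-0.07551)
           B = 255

1.067

At 13728 K (t = 137.28):
  R = 329.7·(137.28 − 60)^(-0.1332) = 329.7·77.28^(-0.1332) = 329.7·0.56041 = 184.769.
At 10752 K (t = 107.52):
  R = 329.7·(107.52 − 60)^(-0.1332) = 329.7·47.52^(-0.1332) = 329.7·0.59792 = 197.133.
Gain = 197.133 / 184.769 = 1.0669 → 1.067.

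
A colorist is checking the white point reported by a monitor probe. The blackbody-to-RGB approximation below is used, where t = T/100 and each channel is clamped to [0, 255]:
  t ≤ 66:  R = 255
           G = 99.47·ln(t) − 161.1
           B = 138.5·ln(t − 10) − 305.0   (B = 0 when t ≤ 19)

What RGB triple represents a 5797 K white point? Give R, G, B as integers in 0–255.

R=255, G=243, B=231

t = 5797/100 = 57.97; the t ≤ 66 branch applies.
R = 255 by definition for t ≤ 66.
G = 99.47·ln 57.97 − 161.1 = 99.47·4.0599 − 161.1 = 242.741.
B = 138.5·ln(57.97 − 10) − 305.0 = 138.5·ln 47.97 − 305.0 = 138.5·3.8706 − 305.0 = 231.075.
Rounded: (255, 243, 231).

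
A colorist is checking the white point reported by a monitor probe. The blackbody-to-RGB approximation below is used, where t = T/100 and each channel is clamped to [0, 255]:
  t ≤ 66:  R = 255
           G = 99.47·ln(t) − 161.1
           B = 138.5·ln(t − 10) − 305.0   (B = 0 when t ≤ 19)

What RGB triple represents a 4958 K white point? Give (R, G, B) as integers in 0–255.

t = 4958/100 = 49.58; the t ≤ 66 branch applies.
R = 255 by definition for t ≤ 66.
G = 99.47·ln 49.58 − 161.1 = 99.47·3.9036 − 161.1 = 227.190.
B = 138.5·ln(49.58 − 10) − 305.0 = 138.5·ln 39.58 − 305.0 = 138.5·3.6783 − 305.0 = 204.448.
Rounded: (255, 227, 204).

(255, 227, 204)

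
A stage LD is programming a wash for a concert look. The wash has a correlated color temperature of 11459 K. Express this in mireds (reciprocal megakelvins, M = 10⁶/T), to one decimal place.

M = 10⁶ / 11459 = 87.268 → 87.3 mireds.

87.3 mireds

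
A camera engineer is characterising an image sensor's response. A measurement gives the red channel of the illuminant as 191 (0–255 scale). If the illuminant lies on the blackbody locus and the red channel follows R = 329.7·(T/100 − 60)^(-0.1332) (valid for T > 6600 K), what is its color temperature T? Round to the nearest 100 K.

12000 K

(t − 60)^(-0.1332) = 191/329.7 = 0.57931.
t − 60 = 0.57931^(1/-0.1332) = 0.57931^(-7.508) = 60.245, so t = 120.245.
T = 100·t = 12025 K → 12000 K to the nearest 100 K.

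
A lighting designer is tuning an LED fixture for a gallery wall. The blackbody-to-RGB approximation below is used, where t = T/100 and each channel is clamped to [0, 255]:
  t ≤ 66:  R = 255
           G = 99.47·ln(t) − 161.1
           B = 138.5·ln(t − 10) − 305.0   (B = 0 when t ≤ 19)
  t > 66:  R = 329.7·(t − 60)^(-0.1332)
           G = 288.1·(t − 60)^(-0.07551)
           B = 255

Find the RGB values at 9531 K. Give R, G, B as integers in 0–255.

t = 9531/100 = 95.31; the t > 66 branch applies.
R = 329.7·(95.31 − 60)^(-0.1332) = 329.7·35.31^(-0.1332) = 329.7·0.62204 = 205.087.
G = 288.1·(95.31 − 60)^(-0.07551) = 288.1·35.31^(-0.07551) = 288.1·0.76404 = 220.121.
B = 255 by definition for t > 66.
Rounded: (205, 220, 255).

R=205, G=220, B=255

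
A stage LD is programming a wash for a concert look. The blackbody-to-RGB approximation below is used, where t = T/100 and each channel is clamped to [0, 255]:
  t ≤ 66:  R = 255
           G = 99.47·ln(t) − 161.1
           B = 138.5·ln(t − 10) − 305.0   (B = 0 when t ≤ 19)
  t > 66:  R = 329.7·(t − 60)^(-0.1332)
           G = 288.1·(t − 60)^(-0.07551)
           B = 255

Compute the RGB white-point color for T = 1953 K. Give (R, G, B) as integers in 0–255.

(255, 135, 7)

t = 1953/100 = 19.53; the t ≤ 66 branch applies.
R = 255 by definition for t ≤ 66.
G = 99.47·ln 19.53 − 161.1 = 99.47·2.9720 − 161.1 = 134.520.
B = 138.5·ln(19.53 − 10) − 305.0 = 138.5·ln 9.53 − 305.0 = 138.5·2.2544 − 305.0 = 7.241.
Rounded: (255, 135, 7).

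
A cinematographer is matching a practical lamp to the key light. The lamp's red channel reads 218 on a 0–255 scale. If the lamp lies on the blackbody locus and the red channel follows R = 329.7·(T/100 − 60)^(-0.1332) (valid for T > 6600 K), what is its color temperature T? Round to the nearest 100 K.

(t − 60)^(-0.1332) = 218/329.7 = 0.66121.
t − 60 = 0.66121^(1/-0.1332) = 0.66121^(-7.508) = 22.326, so t = 82.326.
T = 100·t = 8233 K → 8200 K to the nearest 100 K.

8200 K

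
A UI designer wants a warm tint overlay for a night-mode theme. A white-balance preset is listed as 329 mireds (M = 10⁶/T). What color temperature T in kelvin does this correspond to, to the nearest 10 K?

T = 10⁶ / 329 = 3039.51 K → 3040 K.

3040 K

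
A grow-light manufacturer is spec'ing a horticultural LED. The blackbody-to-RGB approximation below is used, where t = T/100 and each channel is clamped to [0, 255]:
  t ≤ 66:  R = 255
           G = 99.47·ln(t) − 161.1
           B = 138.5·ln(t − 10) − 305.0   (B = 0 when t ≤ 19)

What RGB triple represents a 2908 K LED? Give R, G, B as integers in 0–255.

t = 2908/100 = 29.08; the t ≤ 66 branch applies.
R = 255 by definition for t ≤ 66.
G = 99.47·ln 29.08 − 161.1 = 99.47·3.3701 − 161.1 = 174.119.
B = 138.5·ln(29.08 − 10) − 305.0 = 138.5·ln 19.08 − 305.0 = 138.5·2.9486 − 305.0 = 103.387.
Rounded: (255, 174, 103).

R=255, G=174, B=103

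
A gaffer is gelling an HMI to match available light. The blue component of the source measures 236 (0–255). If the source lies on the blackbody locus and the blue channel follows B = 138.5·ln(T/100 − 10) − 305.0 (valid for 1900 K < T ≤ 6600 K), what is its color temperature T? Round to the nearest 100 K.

6000 K

ln(t − 10) = (236 + 305.0) / 138.5 = 3.9061.
t − 10 = e^3.9061 = 49.707, so t = 59.707.
T = 100·t = 5971 K → 6000 K to the nearest 100 K.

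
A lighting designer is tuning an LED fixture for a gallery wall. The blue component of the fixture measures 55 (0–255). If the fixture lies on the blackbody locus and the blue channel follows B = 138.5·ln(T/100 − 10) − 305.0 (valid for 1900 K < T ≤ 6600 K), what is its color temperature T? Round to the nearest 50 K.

ln(t − 10) = (55 + 305.0) / 138.5 = 2.5993.
t − 10 = e^2.5993 = 13.454, so t = 23.454.
T = 100·t = 2345 K → 2350 K to the nearest 50 K.

2350 K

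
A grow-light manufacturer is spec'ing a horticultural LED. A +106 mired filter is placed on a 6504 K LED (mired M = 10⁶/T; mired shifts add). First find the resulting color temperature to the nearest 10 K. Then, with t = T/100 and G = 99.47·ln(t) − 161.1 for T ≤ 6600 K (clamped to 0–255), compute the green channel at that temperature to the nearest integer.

M_in = 10⁶/6504 = 153.75; M_out = 153.75 + (+106) = 259.75.
T_out = 10⁶/259.75 = 3849.8 K → 3850 K; t = 38.5.
G = 99.47·ln 38.5 − 161.1 = 99.47·3.6507 − 161.1 = 202.031.
Rounded: 202.

202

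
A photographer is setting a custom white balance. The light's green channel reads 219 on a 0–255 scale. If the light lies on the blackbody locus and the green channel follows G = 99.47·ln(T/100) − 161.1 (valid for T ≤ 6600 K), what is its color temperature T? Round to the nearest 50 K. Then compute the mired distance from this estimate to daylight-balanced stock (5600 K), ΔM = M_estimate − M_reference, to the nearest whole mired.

ln t = (219 + 161.1) / 99.47 = 3.8213.
t = e^3.8213 = 45.661.
T = 100·t = 4566 K → 4550 K to the nearest 50 K.
M_estimate = 10⁶/4550 = 219.78; M_reference = 10⁶/5600 = 178.57.
ΔM = 219.78 − 178.57 = 41.21 → +41 mireds.

+41 mireds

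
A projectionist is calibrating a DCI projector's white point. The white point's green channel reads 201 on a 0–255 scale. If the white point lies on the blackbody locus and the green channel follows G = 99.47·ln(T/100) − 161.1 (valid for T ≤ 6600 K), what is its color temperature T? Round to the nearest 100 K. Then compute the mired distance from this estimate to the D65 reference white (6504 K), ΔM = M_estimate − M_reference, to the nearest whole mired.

+109 mireds

ln t = (201 + 161.1) / 99.47 = 3.6403.
t = e^3.6403 = 38.103.
T = 100·t = 3810 K → 3800 K to the nearest 100 K.
M_estimate = 10⁶/3800 = 263.16; M_reference = 10⁶/6504 = 153.75.
ΔM = 263.16 − 153.75 = 109.41 → +109 mireds.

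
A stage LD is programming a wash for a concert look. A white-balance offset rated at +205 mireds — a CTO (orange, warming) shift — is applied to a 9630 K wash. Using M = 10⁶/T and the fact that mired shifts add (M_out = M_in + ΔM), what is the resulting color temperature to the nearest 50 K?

3250 K

M_in = 10⁶/9630 = 103.84 mireds.
M_out = 103.84 + (+205) = 308.84 mireds.
T_out = 10⁶/308.84 = 3237.9 K → 3250 K.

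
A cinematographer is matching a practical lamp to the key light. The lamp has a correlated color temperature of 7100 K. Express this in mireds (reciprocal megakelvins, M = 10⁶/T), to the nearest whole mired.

141 mireds

M = 10⁶ / 7100 = 140.845 → 141 mireds.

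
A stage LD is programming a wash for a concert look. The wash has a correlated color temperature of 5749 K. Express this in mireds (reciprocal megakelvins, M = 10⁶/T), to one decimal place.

M = 10⁶ / 5749 = 173.943 → 173.9 mireds.

173.9 mireds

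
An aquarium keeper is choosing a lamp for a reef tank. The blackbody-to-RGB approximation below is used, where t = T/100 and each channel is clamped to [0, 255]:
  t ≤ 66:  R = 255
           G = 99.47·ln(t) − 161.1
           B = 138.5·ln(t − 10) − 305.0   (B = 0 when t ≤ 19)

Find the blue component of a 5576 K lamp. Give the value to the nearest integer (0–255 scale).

t = 5576/100 = 55.76; the t ≤ 66 branch applies.
B = 138.5·ln(55.76 − 10) − 305.0 = 138.5·ln 45.76 − 305.0 = 138.5·3.8234 − 305.0 = 224.542.
Rounded: 225.

225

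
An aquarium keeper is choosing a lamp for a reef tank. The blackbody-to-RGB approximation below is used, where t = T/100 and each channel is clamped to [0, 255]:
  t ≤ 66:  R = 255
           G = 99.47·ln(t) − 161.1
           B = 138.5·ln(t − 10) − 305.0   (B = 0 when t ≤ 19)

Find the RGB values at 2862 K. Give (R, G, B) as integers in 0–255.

(255, 173, 100)

t = 2862/100 = 28.62; the t ≤ 66 branch applies.
R = 255 by definition for t ≤ 66.
G = 99.47·ln 28.62 − 161.1 = 99.47·3.3541 − 161.1 = 172.533.
B = 138.5·ln(28.62 − 10) − 305.0 = 138.5·ln 18.62 − 305.0 = 138.5·2.9242 − 305.0 = 100.007.
Rounded: (255, 173, 100).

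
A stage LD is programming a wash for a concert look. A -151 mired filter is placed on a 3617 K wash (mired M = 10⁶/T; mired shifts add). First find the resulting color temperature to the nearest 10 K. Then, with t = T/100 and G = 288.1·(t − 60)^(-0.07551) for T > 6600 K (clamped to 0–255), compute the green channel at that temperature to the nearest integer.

M_in = 10⁶/3617 = 276.47; M_out = 276.47 + (-151) = 125.47.
T_out = 10⁶/125.47 = 7969.9 K → 7970 K; t = 79.7.
G = 288.1·(79.7 − 60)^(-0.07551) = 288.1·19.7^(-0.07551) = 288.1·0.79846 = 230.037.
Rounded: 230.

230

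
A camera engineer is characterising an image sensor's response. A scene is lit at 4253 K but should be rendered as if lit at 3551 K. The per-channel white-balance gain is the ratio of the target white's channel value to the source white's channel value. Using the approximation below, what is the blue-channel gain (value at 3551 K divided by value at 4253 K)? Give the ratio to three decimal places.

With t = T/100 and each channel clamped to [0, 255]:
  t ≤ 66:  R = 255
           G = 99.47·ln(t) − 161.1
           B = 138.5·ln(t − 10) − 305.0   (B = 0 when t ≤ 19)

At 4253 K (t = 42.53):
  B = 138.5·ln(42.53 − 10) − 305.0 = 138.5·ln 32.53 − 305.0 = 138.5·3.4822 − 305.0 = 177.280.
At 3551 K (t = 35.51):
  B = 138.5·ln(35.51 − 10) − 305.0 = 138.5·ln 25.51 − 305.0 = 138.5·3.2391 − 305.0 = 143.611.
Gain = 143.611 / 177.280 = 0.8101 → 0.810.

0.810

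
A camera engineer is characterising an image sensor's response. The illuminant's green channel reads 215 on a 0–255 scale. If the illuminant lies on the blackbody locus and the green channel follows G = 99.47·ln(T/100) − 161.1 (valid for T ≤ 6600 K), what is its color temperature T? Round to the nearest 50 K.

4400 K

ln t = (215 + 161.1) / 99.47 = 3.7810.
t = e^3.7810 = 43.862.
T = 100·t = 4386 K → 4400 K to the nearest 50 K.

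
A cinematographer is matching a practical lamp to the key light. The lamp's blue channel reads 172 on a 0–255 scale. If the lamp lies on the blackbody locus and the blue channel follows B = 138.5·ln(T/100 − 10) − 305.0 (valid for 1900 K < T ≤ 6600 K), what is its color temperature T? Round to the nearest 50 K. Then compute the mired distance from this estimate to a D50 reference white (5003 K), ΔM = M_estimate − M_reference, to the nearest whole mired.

ln(t − 10) = (172 + 305.0) / 138.5 = 3.4440.
t − 10 = e^3.4440 = 31.313, so t = 41.313.
T = 100·t = 4131 K → 4150 K to the nearest 50 K.
M_estimate = 10⁶/4150 = 240.96; M_reference = 10⁶/5003 = 199.88.
ΔM = 240.96 − 199.88 = 41.08 → +41 mireds.

+41 mireds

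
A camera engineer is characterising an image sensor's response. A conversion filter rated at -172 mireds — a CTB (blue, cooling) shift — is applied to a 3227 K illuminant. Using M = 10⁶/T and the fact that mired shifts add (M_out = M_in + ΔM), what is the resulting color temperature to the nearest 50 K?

M_in = 10⁶/3227 = 309.89 mireds.
M_out = 309.89 + (-172) = 137.89 mireds.
T_out = 10⁶/137.89 = 7252.4 K → 7250 K.

7250 K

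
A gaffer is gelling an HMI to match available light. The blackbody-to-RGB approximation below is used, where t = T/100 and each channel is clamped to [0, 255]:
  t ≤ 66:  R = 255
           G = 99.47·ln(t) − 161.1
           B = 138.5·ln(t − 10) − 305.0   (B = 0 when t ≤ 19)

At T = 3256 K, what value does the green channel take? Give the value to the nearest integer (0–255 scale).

t = 3256/100 = 32.56; the t ≤ 66 branch applies.
G = 99.47·ln 32.56 − 161.1 = 99.47·3.4831 − 161.1 = 185.362.
Rounded: 185.

185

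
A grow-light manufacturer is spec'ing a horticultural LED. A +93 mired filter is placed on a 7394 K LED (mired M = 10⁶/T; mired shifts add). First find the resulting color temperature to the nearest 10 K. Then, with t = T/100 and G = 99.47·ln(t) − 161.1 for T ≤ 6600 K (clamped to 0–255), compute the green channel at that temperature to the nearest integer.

215

M_in = 10⁶/7394 = 135.24; M_out = 135.24 + (+93) = 228.24.
T_out = 10⁶/228.24 = 4381.3 K → 4380 K; t = 43.8.
G = 99.47·ln 43.8 − 161.1 = 99.47·3.7796 − 161.1 = 214.860.
Rounded: 215.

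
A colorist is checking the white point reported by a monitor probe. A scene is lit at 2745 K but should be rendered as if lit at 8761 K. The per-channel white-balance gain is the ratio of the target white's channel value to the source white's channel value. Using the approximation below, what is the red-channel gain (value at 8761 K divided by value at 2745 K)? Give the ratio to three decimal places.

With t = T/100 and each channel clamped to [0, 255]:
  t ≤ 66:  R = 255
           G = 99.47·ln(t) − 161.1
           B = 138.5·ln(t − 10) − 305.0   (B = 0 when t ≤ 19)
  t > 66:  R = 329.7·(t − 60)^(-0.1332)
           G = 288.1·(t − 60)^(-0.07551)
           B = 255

At 2745 K (t = 27.45):
  R = 255 by definition for t ≤ 66.
At 8761 K (t = 87.61):
  R = 329.7·(87.61 − 60)^(-0.1332) = 329.7·27.61^(-0.1332) = 329.7·0.64276 = 211.919.
Gain = 211.919 / 255.000 = 0.8311 → 0.831.

0.831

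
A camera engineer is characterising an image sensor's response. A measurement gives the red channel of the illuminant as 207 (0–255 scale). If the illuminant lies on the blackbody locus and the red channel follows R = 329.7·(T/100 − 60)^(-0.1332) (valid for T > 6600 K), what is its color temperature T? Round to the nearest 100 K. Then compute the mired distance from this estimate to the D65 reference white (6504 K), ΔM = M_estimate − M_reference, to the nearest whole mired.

(t − 60)^(-0.1332) = 207/329.7 = 0.62784.
t − 60 = 0.62784^(1/-0.1332) = 0.62784^(-7.508) = 32.933, so t = 92.933.
T = 100·t = 9293 K → 9300 K to the nearest 100 K.
M_estimate = 10⁶/9300 = 107.53; M_reference = 10⁶/6504 = 153.75.
ΔM = 107.53 − 153.75 = -46.22 → -46 mireds.

-46 mireds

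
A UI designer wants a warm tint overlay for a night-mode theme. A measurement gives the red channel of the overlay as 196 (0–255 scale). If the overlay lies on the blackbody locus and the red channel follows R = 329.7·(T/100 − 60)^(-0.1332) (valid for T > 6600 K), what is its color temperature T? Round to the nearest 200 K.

(t − 60)^(-0.1332) = 196/329.7 = 0.59448.
t − 60 = 0.59448^(1/-0.1332) = 0.59448^(-7.508) = 49.621, so t = 109.621.
T = 100·t = 10962 K → 11000 K to the nearest 200 K.

11000 K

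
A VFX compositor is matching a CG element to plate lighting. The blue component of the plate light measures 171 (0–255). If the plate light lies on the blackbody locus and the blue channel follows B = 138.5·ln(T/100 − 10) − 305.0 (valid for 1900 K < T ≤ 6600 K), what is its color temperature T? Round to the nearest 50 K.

4100 K

ln(t − 10) = (171 + 305.0) / 138.5 = 3.4368.
t − 10 = e^3.4368 = 31.088, so t = 41.088.
T = 100·t = 4109 K → 4100 K to the nearest 50 K.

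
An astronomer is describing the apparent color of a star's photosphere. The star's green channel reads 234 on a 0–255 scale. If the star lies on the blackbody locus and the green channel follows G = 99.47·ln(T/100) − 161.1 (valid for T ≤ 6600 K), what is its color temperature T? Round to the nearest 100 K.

5300 K

ln t = (234 + 161.1) / 99.47 = 3.9721.
t = e^3.9721 = 53.093.
T = 100·t = 5309 K → 5300 K to the nearest 100 K.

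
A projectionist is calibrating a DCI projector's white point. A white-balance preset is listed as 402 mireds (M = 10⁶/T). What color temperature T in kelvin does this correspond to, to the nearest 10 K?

2490 K

T = 10⁶ / 402 = 2487.56 K → 2490 K.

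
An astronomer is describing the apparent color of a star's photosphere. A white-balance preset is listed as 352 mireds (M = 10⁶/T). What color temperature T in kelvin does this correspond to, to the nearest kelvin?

T = 10⁶ / 352 = 2840.91 K → 2841 K.

2841 K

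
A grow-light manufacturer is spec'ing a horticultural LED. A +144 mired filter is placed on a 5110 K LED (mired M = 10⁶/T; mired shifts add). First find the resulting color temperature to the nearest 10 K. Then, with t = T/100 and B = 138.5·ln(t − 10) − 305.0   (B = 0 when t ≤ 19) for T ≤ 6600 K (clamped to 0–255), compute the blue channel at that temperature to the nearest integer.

M_in = 10⁶/5110 = 195.69; M_out = 195.69 + (+144) = 339.69.
T_out = 10⁶/339.69 = 2943.8 K → 2940 K; t = 29.4.
B = 138.5·ln(29.4 − 10) − 305.0 = 138.5·ln 19.4 − 305.0 = 138.5·2.9653 − 305.0 = 105.690.
Rounded: 106.

106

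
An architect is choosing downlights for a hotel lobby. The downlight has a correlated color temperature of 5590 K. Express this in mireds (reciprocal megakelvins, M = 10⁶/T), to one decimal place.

178.9 mireds

M = 10⁶ / 5590 = 178.891 → 178.9 mireds.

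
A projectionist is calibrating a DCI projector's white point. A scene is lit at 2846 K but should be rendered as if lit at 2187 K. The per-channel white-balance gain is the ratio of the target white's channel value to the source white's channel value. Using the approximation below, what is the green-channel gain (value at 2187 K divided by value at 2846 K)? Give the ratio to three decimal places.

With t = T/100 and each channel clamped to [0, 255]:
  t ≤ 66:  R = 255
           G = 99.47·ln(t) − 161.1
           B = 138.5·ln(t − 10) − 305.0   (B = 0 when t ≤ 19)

0.848

At 2846 K (t = 28.46):
  G = 99.47·ln 28.46 − 161.1 = 99.47·3.3485 − 161.1 = 171.975.
At 2187 K (t = 21.87):
  G = 99.47·ln 21.87 − 161.1 = 99.47·3.0851 − 161.1 = 145.776.
Gain = 145.776 / 171.975 = 0.8477 → 0.848.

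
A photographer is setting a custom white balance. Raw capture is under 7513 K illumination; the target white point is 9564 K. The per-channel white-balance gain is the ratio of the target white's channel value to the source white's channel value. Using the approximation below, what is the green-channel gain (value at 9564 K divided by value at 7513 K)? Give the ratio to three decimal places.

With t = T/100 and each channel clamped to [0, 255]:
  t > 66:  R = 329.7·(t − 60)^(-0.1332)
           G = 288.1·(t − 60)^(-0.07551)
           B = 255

At 7513 K (t = 75.13):
  G = 288.1·(75.13 − 60)^(-0.07551) = 288.1·15.13^(-0.07551) = 288.1·0.81454 = 234.668.
At 9564 K (t = 95.64):
  G = 288.1·(95.64 − 60)^(-0.07551) = 288.1·35.64^(-0.07551) = 288.1·0.76351 = 219.966.
Gain = 219.966 / 234.668 = 0.9374 → 0.937.

0.937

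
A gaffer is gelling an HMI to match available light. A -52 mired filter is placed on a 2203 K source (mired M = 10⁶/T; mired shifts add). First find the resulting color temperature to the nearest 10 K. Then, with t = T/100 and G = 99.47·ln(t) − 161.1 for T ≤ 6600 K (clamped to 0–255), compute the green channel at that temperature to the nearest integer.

159

M_in = 10⁶/2203 = 453.93; M_out = 453.93 + (-52) = 401.93.
T_out = 10⁶/401.93 = 2488.0 K → 2490 K; t = 24.9.
G = 99.47·ln 24.9 − 161.1 = 99.47·3.2149 − 161.1 = 158.683.
Rounded: 159.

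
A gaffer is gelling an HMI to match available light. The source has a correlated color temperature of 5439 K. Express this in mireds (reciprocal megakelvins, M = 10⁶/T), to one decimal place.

M = 10⁶ / 5439 = 183.857 → 183.9 mireds.

183.9 mireds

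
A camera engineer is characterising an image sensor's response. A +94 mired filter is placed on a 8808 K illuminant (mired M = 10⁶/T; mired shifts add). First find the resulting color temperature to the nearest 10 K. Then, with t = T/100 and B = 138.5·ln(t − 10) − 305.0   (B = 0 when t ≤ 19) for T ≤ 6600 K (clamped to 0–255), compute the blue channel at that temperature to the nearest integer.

200

M_in = 10⁶/8808 = 113.53; M_out = 113.53 + (+94) = 207.53.
T_out = 10⁶/207.53 = 4818.5 K → 4820 K; t = 48.2.
B = 138.5·ln(48.2 − 10) − 305.0 = 138.5·ln 38.2 − 305.0 = 138.5·3.6428 − 305.0 = 199.533.
Rounded: 200.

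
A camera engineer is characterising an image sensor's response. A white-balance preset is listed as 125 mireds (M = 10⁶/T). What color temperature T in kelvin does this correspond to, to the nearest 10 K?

T = 10⁶ / 125 = 8000.00 K → 8000 K.

8000 K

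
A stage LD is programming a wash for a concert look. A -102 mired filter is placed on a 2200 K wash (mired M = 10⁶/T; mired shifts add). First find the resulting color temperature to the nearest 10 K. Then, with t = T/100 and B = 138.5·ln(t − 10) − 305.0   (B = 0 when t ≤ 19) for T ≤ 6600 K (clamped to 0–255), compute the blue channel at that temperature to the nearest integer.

98

M_in = 10⁶/2200 = 454.55; M_out = 454.55 + (-102) = 352.55.
T_out = 10⁶/352.55 = 2836.5 K → 2840 K; t = 28.4.
B = 138.5·ln(28.4 − 10) − 305.0 = 138.5·ln 18.4 − 305.0 = 138.5·2.9124 − 305.0 = 98.361.
Rounded: 98.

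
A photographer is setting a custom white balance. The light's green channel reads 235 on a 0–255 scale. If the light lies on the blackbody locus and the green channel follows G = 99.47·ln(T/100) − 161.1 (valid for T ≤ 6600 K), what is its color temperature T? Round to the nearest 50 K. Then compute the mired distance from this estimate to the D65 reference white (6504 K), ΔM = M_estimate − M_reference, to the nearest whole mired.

+33 mireds

ln t = (235 + 161.1) / 99.47 = 3.9821.
t = e^3.9821 = 53.630.
T = 100·t = 5363 K → 5350 K to the nearest 50 K.
M_estimate = 10⁶/5350 = 186.92; M_reference = 10⁶/6504 = 153.75.
ΔM = 186.92 − 153.75 = 33.16 → +33 mireds.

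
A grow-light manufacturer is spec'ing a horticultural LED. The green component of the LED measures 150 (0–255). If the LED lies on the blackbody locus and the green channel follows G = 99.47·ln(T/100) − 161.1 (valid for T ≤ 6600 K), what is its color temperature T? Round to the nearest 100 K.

ln t = (150 + 161.1) / 99.47 = 3.1276.
t = e^3.1276 = 22.819.
T = 100·t = 2282 K → 2300 K to the nearest 100 K.

2300 K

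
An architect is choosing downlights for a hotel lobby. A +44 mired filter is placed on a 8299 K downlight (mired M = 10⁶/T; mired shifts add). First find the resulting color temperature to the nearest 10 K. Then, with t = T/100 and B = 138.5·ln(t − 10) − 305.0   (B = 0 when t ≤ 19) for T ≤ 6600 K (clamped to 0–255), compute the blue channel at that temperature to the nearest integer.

239

M_in = 10⁶/8299 = 120.50; M_out = 120.50 + (+44) = 164.50.
T_out = 10⁶/164.50 = 6079.2 K → 6080 K; t = 60.8.
B = 138.5·ln(60.8 − 10) − 305.0 = 138.5·ln 50.8 − 305.0 = 138.5·3.9279 − 305.0 = 239.014.
Rounded: 239.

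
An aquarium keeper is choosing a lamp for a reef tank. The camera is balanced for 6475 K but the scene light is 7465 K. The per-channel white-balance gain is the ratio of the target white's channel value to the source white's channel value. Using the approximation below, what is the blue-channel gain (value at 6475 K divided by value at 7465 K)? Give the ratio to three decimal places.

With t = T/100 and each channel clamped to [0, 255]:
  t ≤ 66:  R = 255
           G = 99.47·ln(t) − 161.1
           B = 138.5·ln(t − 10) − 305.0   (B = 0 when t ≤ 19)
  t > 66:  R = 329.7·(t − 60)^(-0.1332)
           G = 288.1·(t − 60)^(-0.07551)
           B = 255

At 7465 K (t = 74.65):
  B = 255 by definition for t > 66.
At 6475 K (t = 64.75):
  B = 138.5·ln(64.75 − 10) − 305.0 = 138.5·ln 54.75 − 305.0 = 138.5·4.0028 − 305.0 = 249.385.
Gain = 249.385 / 255.000 = 0.9780 → 0.978.

0.978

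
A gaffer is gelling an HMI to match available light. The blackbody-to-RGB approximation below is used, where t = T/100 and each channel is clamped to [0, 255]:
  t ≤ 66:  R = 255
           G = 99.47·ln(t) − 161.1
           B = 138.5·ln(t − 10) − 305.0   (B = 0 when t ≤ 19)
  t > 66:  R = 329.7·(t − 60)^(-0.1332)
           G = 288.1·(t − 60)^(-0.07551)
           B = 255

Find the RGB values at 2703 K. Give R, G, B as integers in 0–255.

t = 2703/100 = 27.03; the t ≤ 66 branch applies.
R = 255 by definition for t ≤ 66.
G = 99.47·ln 27.03 − 161.1 = 99.47·3.2969 − 161.1 = 166.847.
B = 138.5·ln(27.03 − 10) − 305.0 = 138.5·ln 17.03 − 305.0 = 138.5·2.8350 − 305.0 = 87.644.
Rounded: (255, 167, 88).

R=255, G=167, B=88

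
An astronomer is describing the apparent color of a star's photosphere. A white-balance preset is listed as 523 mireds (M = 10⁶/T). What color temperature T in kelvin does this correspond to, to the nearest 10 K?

T = 10⁶ / 523 = 1912.05 K → 1910 K.

1910 K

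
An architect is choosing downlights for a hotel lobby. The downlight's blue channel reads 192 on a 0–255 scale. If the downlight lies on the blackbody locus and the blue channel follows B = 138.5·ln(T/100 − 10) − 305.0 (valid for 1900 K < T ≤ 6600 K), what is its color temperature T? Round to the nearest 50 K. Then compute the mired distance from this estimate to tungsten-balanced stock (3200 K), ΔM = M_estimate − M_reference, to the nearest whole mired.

ln(t − 10) = (192 + 305.0) / 138.5 = 3.5884.
t − 10 = e^3.5884 = 36.178, so t = 46.178.
T = 100·t = 4618 K → 4600 K to the nearest 50 K.
M_estimate = 10⁶/4600 = 217.39; M_reference = 10⁶/3200 = 312.50.
ΔM = 217.39 − 312.50 = -95.11 → -95 mireds.

-95 mireds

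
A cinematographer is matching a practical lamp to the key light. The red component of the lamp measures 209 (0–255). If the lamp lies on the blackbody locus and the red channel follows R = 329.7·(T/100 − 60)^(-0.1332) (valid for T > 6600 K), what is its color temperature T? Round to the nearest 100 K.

(t − 60)^(-0.1332) = 209/329.7 = 0.63391.
t − 60 = 0.63391^(1/-0.1332) = 0.63391^(-7.508) = 30.639, so t = 90.639.
T = 100·t = 9064 K → 9100 K to the nearest 100 K.

9100 K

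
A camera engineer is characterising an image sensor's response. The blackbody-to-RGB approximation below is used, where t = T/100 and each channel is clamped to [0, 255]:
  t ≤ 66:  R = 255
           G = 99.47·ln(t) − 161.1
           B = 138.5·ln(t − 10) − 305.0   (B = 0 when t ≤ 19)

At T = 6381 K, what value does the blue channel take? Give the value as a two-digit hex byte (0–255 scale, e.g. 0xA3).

t = 6381/100 = 63.81; the t ≤ 66 branch applies.
B = 138.5·ln(63.81 − 10) − 305.0 = 138.5·ln 53.81 − 305.0 = 138.5·3.9855 − 305.0 = 246.986.
Rounded: 247; in hex, 0xF7.

0xF7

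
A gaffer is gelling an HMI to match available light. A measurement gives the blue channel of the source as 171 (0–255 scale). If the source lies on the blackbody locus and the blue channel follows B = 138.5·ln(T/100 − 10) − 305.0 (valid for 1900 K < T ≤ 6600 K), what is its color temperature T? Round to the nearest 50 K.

4100 K

ln(t − 10) = (171 + 305.0) / 138.5 = 3.4368.
t − 10 = e^3.4368 = 31.088, so t = 41.088.
T = 100·t = 4109 K → 4100 K to the nearest 50 K.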